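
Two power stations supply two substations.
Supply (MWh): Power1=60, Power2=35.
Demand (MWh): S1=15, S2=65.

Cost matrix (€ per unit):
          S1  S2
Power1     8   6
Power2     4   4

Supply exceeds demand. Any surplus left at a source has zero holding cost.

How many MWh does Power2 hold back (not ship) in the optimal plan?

An optimal plan:
  Power1 to S2: 45 MWh
  Power2 to S1: 15 MWh
  Power2 to S2: 20 MWh
Total cost = €410.
Power2 ships 35 of its 35, leaving 0.

0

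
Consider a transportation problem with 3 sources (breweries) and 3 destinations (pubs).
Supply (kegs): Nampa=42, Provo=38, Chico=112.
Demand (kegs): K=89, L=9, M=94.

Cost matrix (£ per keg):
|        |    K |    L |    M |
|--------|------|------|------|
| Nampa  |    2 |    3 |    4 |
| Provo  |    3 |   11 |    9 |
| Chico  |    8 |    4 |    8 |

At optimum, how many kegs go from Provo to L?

0

Optimal shipments:
  Nampa→K: 42 × £2 = £84
  Provo→K: 38 × £3 = £114
  Chico→K: 9 × £8 = £72
  Chico→L: 9 × £4 = £36
  Chico→M: 94 × £8 = £752
Total cost = £1058.
The route Provo→L is not used.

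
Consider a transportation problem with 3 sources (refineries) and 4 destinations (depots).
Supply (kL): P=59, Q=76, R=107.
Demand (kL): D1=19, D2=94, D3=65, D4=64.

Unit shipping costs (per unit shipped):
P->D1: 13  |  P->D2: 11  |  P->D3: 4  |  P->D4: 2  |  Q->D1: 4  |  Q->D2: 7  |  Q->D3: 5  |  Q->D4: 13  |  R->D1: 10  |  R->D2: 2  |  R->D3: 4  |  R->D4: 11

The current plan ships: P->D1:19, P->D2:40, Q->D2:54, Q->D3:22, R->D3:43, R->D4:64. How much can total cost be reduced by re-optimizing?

1297

Current plan cost = 19·13 + 40·11 + 54·7 + 22·5 + 43·4 + 64·11 = 2051.
Optimal plan:
  P->D4: 59 × 2 = 118
  Q->D1: 19 × 4 = 76
  Q->D3: 57 × 5 = 285
  R->D2: 94 × 2 = 188
  R->D3: 8 × 4 = 32
  R->D4: 5 × 11 = 55
Optimal cost = 754.
Saving = 2051 − 754 = 1297.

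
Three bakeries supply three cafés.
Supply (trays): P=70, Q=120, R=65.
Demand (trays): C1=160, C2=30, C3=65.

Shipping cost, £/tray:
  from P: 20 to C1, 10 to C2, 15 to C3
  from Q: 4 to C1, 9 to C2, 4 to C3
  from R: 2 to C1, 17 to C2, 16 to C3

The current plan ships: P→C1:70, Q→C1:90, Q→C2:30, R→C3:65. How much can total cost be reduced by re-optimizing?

Current plan cost = 70·20 + 90·4 + 30·9 + 65·16 = £3070.
Optimal plan:
  P to C2: 30 × £10 = £300
  P to C3: 40 × £15 = £600
  Q to C1: 95 × £4 = £380
  Q to C3: 25 × £4 = £100
  R to C1: 65 × £2 = £130
Optimal cost = £1510.
Saving = 3070 − 1510 = £1560.

1560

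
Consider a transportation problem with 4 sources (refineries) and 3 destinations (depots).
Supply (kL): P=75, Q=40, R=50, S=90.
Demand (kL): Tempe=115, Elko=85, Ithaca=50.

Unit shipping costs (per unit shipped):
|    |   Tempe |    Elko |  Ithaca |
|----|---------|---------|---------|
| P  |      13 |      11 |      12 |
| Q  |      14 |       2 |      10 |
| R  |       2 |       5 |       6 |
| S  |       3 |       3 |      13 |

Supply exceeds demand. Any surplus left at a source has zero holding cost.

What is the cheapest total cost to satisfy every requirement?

1270

An optimal shipping plan:
  P→Elko: 20 × 11 = 220
  P→Ithaca: 50 × 12 = 600
  Q→Elko: 40 × 2 = 80
  R→Tempe: 50 × 2 = 100
  S→Tempe: 65 × 3 = 195
  S→Elko: 25 × 3 = 75
Total = 220 + 600 + 80 + 100 + 195 + 75 = 1270.
(Supply check: P ships 70; Q ships 40; R ships 50; S ships 90.)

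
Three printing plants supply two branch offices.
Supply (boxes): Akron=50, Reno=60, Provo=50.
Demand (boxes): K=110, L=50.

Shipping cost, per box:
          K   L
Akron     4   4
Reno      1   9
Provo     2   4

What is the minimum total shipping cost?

An optimal shipping plan:
  Akron–L: 50 × 4 = 200
  Reno–K: 60 × 1 = 60
  Provo–K: 50 × 2 = 100
Total = 200 + 60 + 100 = 360.

360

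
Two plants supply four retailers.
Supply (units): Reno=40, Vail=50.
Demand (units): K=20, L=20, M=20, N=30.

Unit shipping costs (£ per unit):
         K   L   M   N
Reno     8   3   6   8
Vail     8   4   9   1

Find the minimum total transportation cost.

370

One minimum-cost allocation:
  Reno to L: 20 × £3 = £60
  Reno to M: 20 × £6 = £120
  Vail to K: 20 × £8 = £160
  Vail to N: 30 × £1 = £30
Total = 60 + 120 + 160 + 30 = £370.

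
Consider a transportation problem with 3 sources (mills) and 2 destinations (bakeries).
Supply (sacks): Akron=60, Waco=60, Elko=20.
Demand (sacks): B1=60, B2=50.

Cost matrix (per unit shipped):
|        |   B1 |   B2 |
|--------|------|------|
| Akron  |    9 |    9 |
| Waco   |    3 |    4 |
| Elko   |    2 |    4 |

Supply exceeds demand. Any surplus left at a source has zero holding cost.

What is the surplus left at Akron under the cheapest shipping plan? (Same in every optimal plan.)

30

An optimal plan:
  Akron->B2: 30 × 9 = 270
  Waco->B1: 40 × 3 = 120
  Waco->B2: 20 × 4 = 80
  Elko->B1: 20 × 2 = 40
Total cost = 510.
Akron ships 30 of its 60, leaving 30.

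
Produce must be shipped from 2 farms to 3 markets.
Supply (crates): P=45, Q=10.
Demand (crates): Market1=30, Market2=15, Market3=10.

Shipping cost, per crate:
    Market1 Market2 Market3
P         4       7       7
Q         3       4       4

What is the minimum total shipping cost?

A cheapest plan:
  P–Market1: 30 × 4 = 120
  P–Market2: 15 × 7 = 105
  Q–Market3: 10 × 4 = 40
Total = 120 + 105 + 40 = 265.
(Supply check: P ships 45; Q ships 10.)

265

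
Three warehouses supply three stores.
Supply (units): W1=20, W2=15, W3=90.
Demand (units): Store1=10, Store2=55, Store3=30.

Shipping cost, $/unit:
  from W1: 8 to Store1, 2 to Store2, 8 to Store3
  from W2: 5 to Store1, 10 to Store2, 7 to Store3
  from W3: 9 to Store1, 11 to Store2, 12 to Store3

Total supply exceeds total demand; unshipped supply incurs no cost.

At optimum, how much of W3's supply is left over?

An optimal plan:
  W1→Store2: 20 × $2 = $40
  W2→Store3: 15 × $7 = $105
  W3→Store1: 10 × $9 = $90
  W3→Store2: 35 × $11 = $385
  W3→Store3: 15 × $12 = $180
Total cost = $800.
W3 ships 60 of its 90, leaving 30.

30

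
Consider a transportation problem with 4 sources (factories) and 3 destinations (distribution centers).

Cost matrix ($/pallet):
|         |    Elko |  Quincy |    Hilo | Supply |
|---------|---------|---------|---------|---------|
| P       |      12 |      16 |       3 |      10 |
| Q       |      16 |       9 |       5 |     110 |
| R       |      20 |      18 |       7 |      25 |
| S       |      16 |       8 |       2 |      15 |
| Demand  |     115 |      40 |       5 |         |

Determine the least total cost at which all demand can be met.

2260

Optimal allocation:
  P->Elko: 10 pallets
  Q->Elko: 80 pallets
  Q->Quincy: 30 pallets
  R->Elko: 25 pallets
  S->Quincy: 10 pallets
  S->Hilo: 5 pallets
Total cost = $2260.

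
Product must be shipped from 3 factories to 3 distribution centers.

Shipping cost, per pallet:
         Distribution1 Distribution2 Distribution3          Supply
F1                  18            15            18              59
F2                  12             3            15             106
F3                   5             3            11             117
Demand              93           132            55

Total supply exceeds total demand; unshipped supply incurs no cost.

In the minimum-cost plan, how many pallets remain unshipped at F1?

2

An optimal plan:
  F1->Distribution2: 2 × 15 = 30
  F1->Distribution3: 55 × 18 = 990
  F2->Distribution2: 106 × 3 = 318
  F3->Distribution1: 93 × 5 = 465
  F3->Distribution2: 24 × 3 = 72
Total cost = 1875.
F1 ships 57 of its 59, leaving 2.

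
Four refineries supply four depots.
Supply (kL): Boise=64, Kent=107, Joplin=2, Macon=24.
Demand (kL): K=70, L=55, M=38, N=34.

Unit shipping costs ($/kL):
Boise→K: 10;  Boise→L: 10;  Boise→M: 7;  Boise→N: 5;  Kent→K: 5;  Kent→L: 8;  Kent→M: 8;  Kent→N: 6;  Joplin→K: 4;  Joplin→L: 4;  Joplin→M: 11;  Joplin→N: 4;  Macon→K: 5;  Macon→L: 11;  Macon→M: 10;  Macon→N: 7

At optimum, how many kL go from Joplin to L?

2

Solving gives:
  Boise->M: 38 kL
  Boise->N: 26 kL
  Kent->K: 46 kL
  Kent->L: 53 kL
  Kent->N: 8 kL
  Joplin->L: 2 kL
  Macon->K: 24 kL
Total cost = $1226.
So Joplin→L carries 2 kL.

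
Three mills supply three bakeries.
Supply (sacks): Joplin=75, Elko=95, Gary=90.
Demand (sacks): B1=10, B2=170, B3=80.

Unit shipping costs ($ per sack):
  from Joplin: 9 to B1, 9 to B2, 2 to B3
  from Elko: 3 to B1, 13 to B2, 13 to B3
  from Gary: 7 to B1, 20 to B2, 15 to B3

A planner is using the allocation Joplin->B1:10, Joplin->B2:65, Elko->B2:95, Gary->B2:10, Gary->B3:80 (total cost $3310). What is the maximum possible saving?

280

Current plan cost = 10·9 + 65·9 + 95·13 + 10·20 + 80·15 = $3310.
Optimal plan:
  Joplin→B3: 75 sacks
  Elko→B2: 95 sacks
  Gary→B1: 10 sacks
  Gary→B2: 75 sacks
  Gary→B3: 5 sacks
Optimal cost = $3030.
Saving = 3310 − 3030 = $280.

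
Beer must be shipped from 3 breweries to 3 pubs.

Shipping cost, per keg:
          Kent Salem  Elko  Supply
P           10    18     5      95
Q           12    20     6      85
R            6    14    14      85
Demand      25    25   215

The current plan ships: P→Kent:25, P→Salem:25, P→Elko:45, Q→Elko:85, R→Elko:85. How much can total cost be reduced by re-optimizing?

650

Current plan cost = 25·10 + 25·18 + 45·5 + 85·6 + 85·14 = 2625.
Optimal plan:
  P–Elko: 95 × 5 = 475
  Q–Elko: 85 × 6 = 510
  R–Kent: 25 × 6 = 150
  R–Salem: 25 × 14 = 350
  R–Elko: 35 × 14 = 490
Optimal cost = 1975.
Saving = 2625 − 1975 = 650.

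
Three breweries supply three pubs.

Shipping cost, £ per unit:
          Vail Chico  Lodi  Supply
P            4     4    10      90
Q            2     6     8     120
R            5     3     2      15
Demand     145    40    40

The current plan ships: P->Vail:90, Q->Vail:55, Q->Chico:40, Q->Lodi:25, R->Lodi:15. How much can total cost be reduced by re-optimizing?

160

Current plan cost = 90·4 + 55·2 + 40·6 + 25·8 + 15·2 = £940.
Optimal plan:
  P to Vail: 25 kegs
  P to Chico: 40 kegs
  P to Lodi: 25 kegs
  Q to Vail: 120 kegs
  R to Lodi: 15 kegs
Optimal cost = £780.
Saving = 940 − 780 = £160.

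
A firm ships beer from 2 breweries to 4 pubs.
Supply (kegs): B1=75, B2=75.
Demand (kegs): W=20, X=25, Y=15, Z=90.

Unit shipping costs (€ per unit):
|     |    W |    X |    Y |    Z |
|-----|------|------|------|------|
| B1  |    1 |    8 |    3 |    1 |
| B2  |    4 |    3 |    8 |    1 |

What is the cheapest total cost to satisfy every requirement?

A cheapest plan:
  B1 to W: 20 × €1 = €20
  B1 to Y: 15 × €3 = €45
  B1 to Z: 40 × €1 = €40
  B2 to X: 25 × €3 = €75
  B2 to Z: 50 × €1 = €50
Total = 20 + 45 + 40 + 75 + 50 = €230.

230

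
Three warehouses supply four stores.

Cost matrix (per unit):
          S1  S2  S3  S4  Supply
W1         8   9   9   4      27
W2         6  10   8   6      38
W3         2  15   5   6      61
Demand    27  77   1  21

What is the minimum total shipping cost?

Optimal allocation:
  W1 to S2: 27 × 9 = 243
  W2 to S2: 38 × 10 = 380
  W3 to S1: 27 × 2 = 54
  W3 to S2: 12 × 15 = 180
  W3 to S3: 1 × 5 = 5
  W3 to S4: 21 × 6 = 126
Total = 243 + 380 + 54 + 180 + 5 + 126 = 988.

988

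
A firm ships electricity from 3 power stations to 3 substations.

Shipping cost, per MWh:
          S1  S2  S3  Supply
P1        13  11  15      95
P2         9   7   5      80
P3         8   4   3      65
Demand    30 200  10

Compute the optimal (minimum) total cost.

One minimum-cost allocation:
  P1 to S2: 95 × 11 = 1045
  P2 to S1: 30 × 9 = 270
  P2 to S2: 40 × 7 = 280
  P2 to S3: 10 × 5 = 50
  P3 to S2: 65 × 4 = 260
Total = 1045 + 270 + 280 + 50 + 260 = 1905.

1905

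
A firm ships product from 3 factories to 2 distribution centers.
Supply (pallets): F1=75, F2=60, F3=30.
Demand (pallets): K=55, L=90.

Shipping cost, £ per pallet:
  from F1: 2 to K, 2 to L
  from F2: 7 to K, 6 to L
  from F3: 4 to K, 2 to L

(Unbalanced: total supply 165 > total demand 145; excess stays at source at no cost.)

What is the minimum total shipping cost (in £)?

An optimal shipping plan:
  F1→K: 55 × £2 = £110
  F1→L: 20 × £2 = £40
  F2→L: 40 × £6 = £240
  F3→L: 30 × £2 = £60
Total = 110 + 40 + 240 + 60 = £450.

450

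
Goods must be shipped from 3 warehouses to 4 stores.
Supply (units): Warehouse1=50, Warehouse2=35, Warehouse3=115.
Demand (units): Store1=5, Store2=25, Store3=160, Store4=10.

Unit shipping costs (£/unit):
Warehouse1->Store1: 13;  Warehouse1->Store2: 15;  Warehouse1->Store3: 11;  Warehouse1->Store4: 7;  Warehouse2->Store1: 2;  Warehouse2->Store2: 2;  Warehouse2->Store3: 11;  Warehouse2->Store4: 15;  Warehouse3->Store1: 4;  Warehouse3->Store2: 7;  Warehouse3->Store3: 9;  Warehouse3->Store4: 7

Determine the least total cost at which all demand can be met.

A cheapest plan:
  Warehouse1 to Store3: 40 units
  Warehouse1 to Store4: 10 units
  Warehouse2 to Store1: 5 units
  Warehouse2 to Store2: 25 units
  Warehouse2 to Store3: 5 units
  Warehouse3 to Store3: 115 units
Total cost = £1660.

1660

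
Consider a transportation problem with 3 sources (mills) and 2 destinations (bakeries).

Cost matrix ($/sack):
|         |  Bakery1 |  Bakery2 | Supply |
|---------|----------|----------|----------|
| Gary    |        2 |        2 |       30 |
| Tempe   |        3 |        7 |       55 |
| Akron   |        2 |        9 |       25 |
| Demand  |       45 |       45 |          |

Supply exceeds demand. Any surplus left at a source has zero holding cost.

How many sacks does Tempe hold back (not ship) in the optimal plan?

20

Minimum-cost shipments:
  Gary to Bakery2: 30 × $2 = $60
  Tempe to Bakery1: 20 × $3 = $60
  Tempe to Bakery2: 15 × $7 = $105
  Akron to Bakery1: 25 × $2 = $50
Total cost = $275.
Tempe ships 35 of its 55, leaving 20.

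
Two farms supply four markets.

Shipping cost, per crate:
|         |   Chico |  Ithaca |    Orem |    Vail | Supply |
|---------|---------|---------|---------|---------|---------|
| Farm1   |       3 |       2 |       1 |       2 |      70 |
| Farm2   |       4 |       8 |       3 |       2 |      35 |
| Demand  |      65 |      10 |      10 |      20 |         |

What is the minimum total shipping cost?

Optimal allocation:
  Farm1 to Chico: 50 crates
  Farm1 to Ithaca: 10 crates
  Farm1 to Orem: 10 crates
  Farm2 to Chico: 15 crates
  Farm2 to Vail: 20 crates
Total cost = 280.
(Supply check: Farm1 ships 70; Farm2 ships 35.)

280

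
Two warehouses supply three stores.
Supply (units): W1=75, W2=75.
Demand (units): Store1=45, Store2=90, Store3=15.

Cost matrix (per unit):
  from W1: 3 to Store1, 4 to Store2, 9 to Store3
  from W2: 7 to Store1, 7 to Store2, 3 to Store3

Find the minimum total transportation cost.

An optimal shipping plan:
  W1→Store1: 45 units
  W1→Store2: 30 units
  W2→Store2: 60 units
  W2→Store3: 15 units
Total cost = 720.

720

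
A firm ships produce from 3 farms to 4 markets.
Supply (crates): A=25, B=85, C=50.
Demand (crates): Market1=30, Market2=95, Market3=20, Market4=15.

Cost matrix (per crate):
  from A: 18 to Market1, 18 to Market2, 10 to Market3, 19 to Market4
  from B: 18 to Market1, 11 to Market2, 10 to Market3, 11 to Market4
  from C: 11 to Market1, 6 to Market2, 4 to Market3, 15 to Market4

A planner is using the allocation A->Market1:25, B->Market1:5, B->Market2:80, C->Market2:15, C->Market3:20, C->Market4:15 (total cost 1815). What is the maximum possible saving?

165

Current plan cost = 25·18 + 5·18 + 80·11 + 15·6 + 20·4 + 15·15 = 1815.
Optimal plan:
  A→Market1: 5 crates
  A→Market3: 20 crates
  B→Market2: 70 crates
  B→Market4: 15 crates
  C→Market1: 25 crates
  C→Market2: 25 crates
Optimal cost = 1650.
Saving = 1815 − 1650 = 165.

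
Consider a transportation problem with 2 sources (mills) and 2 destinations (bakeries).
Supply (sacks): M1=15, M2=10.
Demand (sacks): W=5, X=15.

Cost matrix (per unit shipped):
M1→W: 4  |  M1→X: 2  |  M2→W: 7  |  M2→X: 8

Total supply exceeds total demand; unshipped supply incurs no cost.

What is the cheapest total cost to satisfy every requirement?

65

One minimum-cost allocation:
  M1→X: 15 × 2 = 30
  M2→W: 5 × 7 = 35
Total = 30 + 35 = 65.
(Supply check: M1 ships 15; M2 ships 5.)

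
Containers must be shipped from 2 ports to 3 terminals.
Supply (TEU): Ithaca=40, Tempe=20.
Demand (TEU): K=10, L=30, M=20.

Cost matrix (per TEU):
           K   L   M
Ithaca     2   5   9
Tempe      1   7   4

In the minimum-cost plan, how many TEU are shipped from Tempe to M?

Optimal shipments:
  Ithaca–K: 10 × 2 = 20
  Ithaca–L: 30 × 5 = 150
  Tempe–M: 20 × 4 = 80
Total cost = 250.
So Tempe→M carries 20 TEU.

20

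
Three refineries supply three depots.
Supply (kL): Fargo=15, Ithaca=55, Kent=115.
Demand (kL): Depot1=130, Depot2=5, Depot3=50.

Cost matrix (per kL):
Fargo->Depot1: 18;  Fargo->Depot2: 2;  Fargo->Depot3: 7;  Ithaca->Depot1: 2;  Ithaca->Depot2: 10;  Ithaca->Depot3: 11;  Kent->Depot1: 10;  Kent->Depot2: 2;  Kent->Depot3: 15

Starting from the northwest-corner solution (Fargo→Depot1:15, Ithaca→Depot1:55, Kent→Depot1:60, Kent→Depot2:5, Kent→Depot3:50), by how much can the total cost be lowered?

Current plan cost = 15·18 + 55·2 + 60·10 + 5·2 + 50·15 = 1740.
Optimal plan:
  Fargo->Depot3: 15 × 7 = 105
  Ithaca->Depot1: 55 × 2 = 110
  Kent->Depot1: 75 × 10 = 750
  Kent->Depot2: 5 × 2 = 10
  Kent->Depot3: 35 × 15 = 525
Optimal cost = 1500.
Saving = 1740 − 1500 = 240.

240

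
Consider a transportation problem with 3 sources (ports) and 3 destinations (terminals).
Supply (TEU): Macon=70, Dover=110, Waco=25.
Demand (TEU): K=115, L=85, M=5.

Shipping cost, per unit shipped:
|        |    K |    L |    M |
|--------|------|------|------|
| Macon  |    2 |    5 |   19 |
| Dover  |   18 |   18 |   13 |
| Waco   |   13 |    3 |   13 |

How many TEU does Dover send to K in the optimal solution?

45

Optimal shipments:
  Macon to K: 70 × 2 = 140
  Dover to K: 45 × 18 = 810
  Dover to L: 60 × 18 = 1080
  Dover to M: 5 × 13 = 65
  Waco to L: 25 × 3 = 75
Total cost = 2170.
So Dover→K carries 45 TEU.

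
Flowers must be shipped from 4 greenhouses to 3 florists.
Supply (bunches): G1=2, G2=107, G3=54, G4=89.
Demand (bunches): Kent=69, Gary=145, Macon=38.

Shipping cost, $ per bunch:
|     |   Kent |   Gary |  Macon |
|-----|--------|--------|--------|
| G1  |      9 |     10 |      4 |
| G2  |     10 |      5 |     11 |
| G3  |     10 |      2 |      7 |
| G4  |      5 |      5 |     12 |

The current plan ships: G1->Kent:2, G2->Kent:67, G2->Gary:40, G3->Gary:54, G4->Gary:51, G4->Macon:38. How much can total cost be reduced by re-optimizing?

431

Current plan cost = 2·9 + 67·10 + 40·5 + 54·2 + 51·5 + 38·12 = $1707.
Optimal plan:
  G1–Macon: 2 × $4 = $8
  G2–Gary: 107 × $5 = $535
  G3–Gary: 18 × $2 = $36
  G3–Macon: 36 × $7 = $252
  G4–Kent: 69 × $5 = $345
  G4–Gary: 20 × $5 = $100
Optimal cost = $1276.
Saving = 1707 − 1276 = $431.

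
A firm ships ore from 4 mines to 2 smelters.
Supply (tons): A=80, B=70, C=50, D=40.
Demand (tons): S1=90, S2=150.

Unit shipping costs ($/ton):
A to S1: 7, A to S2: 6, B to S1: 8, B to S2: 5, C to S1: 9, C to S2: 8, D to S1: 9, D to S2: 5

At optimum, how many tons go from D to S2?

Solving gives:
  A to S1: 80 tons
  B to S2: 70 tons
  C to S1: 10 tons
  C to S2: 40 tons
  D to S2: 40 tons
Total cost = $1520.
So D→S2 carries 40 tons.

40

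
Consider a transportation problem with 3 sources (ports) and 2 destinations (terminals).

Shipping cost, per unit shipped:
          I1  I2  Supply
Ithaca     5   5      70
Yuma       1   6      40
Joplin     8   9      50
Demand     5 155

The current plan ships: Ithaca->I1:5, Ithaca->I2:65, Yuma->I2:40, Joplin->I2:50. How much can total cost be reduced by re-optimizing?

25

Current plan cost = 5·5 + 65·5 + 40·6 + 50·9 = 1040.
Optimal plan:
  Ithaca->I2: 70 × 5 = 350
  Yuma->I1: 5 × 1 = 5
  Yuma->I2: 35 × 6 = 210
  Joplin->I2: 50 × 9 = 450
Optimal cost = 1015.
Saving = 1040 − 1015 = 25.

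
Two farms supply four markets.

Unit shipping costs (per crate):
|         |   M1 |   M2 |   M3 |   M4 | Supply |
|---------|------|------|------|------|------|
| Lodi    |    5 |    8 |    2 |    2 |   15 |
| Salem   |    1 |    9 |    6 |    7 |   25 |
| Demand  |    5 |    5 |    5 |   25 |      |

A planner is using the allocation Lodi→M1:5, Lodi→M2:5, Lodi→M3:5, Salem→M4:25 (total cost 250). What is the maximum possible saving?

Current plan cost = 5·5 + 5·8 + 5·2 + 25·7 = 250.
Optimal plan:
  Lodi to M4: 15 × 2 = 30
  Salem to M1: 5 × 1 = 5
  Salem to M2: 5 × 9 = 45
  Salem to M3: 5 × 6 = 30
  Salem to M4: 10 × 7 = 70
Optimal cost = 180.
Saving = 250 − 180 = 70.

70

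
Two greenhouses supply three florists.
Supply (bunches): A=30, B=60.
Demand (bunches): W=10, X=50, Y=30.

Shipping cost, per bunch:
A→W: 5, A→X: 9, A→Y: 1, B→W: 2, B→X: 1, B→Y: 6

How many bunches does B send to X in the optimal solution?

Optimal shipments:
  A–Y: 30 × 1 = 30
  B–W: 10 × 2 = 20
  B–X: 50 × 1 = 50
Total cost = 100.
So B→X carries 50 bunches.

50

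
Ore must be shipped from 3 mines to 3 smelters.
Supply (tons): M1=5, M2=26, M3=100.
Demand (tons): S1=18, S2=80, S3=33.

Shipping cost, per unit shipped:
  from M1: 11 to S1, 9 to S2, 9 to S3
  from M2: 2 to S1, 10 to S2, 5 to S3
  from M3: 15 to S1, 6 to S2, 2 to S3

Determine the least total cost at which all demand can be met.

One minimum-cost allocation:
  M1->S2: 5 × 9 = 45
  M2->S1: 18 × 2 = 36
  M2->S3: 8 × 5 = 40
  M3->S2: 75 × 6 = 450
  M3->S3: 25 × 2 = 50
Total = 45 + 36 + 40 + 450 + 50 = 621.

621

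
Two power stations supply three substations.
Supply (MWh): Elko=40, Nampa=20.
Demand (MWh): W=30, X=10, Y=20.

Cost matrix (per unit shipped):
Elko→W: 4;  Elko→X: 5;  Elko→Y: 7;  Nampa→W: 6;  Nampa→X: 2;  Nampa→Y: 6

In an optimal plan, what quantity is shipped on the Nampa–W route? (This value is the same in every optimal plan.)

0

The minimum-cost plan:
  Elko→W: 30 × 4 = 120
  Elko→Y: 10 × 7 = 70
  Nampa→X: 10 × 2 = 20
  Nampa→Y: 10 × 6 = 60
Total cost = 270.
The route Nampa→W is not used.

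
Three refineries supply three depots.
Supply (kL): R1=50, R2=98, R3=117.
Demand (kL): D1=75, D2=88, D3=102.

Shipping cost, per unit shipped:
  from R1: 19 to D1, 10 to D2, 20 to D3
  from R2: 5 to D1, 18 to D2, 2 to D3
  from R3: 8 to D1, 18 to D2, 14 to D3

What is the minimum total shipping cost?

2036

One minimum-cost allocation:
  R1->D2: 50 × 10 = 500
  R2->D3: 98 × 2 = 196
  R3->D1: 75 × 8 = 600
  R3->D2: 38 × 18 = 684
  R3->D3: 4 × 14 = 56
Total = 500 + 196 + 600 + 684 + 56 = 2036.
(Supply check: R1 ships 50; R2 ships 98; R3 ships 117.)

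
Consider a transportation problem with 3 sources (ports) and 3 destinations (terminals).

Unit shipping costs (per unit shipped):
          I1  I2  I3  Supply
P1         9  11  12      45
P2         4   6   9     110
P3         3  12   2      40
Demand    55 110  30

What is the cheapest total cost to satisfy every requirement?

1155

Optimal allocation:
  P1 to I2: 45 TEU
  P2 to I1: 45 TEU
  P2 to I2: 65 TEU
  P3 to I1: 10 TEU
  P3 to I3: 30 TEU
Total cost = 1155.
(Supply check: P1 ships 45; P2 ships 110; P3 ships 40.)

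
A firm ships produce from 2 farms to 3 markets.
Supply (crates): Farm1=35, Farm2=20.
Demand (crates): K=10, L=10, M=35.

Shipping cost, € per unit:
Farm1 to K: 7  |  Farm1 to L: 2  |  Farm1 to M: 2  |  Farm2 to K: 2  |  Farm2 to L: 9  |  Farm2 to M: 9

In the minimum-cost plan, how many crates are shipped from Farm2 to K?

Optimal shipments:
  Farm1 to L: 10 × €2 = €20
  Farm1 to M: 25 × €2 = €50
  Farm2 to K: 10 × €2 = €20
  Farm2 to M: 10 × €9 = €90
Total cost = €180.
So Farm2→K carries 10 crates.

10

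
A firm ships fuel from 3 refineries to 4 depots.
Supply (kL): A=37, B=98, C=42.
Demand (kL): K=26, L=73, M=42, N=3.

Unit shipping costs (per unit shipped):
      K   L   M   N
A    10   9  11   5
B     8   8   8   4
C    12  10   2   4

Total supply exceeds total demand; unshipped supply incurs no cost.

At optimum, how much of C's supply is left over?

Minimum-cost shipments:
  A to L: 1 × 9 = 9
  A to N: 3 × 5 = 15
  B to K: 26 × 8 = 208
  B to L: 72 × 8 = 576
  C to M: 42 × 2 = 84
Total cost = 892.
C ships 42 of its 42, leaving 0.

0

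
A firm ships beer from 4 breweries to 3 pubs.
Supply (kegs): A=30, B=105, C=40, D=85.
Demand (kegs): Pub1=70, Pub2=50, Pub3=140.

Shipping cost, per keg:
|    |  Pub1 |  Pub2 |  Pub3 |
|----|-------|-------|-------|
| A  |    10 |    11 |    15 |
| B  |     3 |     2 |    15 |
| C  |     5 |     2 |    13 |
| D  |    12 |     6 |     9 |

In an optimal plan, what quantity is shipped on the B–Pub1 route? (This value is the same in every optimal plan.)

Solving gives:
  A to Pub3: 30 × 15 = 450
  B to Pub1: 70 × 3 = 210
  B to Pub2: 35 × 2 = 70
  C to Pub2: 15 × 2 = 30
  C to Pub3: 25 × 13 = 325
  D to Pub3: 85 × 9 = 765
Total cost = 1850.
So B→Pub1 carries 70 kegs.

70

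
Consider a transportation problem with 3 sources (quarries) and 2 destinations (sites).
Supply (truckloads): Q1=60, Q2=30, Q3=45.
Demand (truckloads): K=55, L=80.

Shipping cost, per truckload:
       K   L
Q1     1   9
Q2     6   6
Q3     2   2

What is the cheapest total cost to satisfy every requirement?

Optimal allocation:
  Q1→K: 55 truckloads
  Q1→L: 5 truckloads
  Q2→L: 30 truckloads
  Q3→L: 45 truckloads
Total cost = 370.

370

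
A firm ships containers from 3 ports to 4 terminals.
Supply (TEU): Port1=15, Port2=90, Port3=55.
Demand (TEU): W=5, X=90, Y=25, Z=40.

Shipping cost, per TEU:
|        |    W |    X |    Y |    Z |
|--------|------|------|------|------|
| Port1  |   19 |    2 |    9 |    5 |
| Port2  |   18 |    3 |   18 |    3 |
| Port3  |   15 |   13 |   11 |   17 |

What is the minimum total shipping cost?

975

An optimal shipping plan:
  Port1->X: 15 TEU
  Port2->X: 50 TEU
  Port2->Z: 40 TEU
  Port3->W: 5 TEU
  Port3->X: 25 TEU
  Port3->Y: 25 TEU
Total cost = 975.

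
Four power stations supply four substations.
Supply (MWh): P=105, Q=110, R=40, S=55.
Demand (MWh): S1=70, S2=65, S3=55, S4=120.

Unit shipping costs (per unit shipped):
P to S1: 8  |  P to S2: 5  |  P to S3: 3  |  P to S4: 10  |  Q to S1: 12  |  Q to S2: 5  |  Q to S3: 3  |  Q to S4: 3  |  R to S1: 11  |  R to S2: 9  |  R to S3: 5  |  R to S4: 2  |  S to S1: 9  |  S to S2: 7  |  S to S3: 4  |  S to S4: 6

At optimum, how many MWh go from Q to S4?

The minimum-cost plan:
  P–S1: 70 × 8 = 560
  P–S2: 35 × 5 = 175
  Q–S2: 30 × 5 = 150
  Q–S4: 80 × 3 = 240
  R–S4: 40 × 2 = 80
  S–S3: 55 × 4 = 220
Total cost = 1425.
So Q→S4 carries 80 MWh.

80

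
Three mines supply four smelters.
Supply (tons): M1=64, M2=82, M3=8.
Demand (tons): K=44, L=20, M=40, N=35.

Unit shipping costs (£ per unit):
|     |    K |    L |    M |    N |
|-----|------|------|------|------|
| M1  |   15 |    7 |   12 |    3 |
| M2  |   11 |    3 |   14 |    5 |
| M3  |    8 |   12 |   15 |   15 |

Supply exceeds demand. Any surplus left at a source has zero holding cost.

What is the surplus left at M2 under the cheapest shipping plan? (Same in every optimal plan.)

An optimal plan:
  M1 to M: 40 × £12 = £480
  M1 to N: 24 × £3 = £72
  M2 to K: 36 × £11 = £396
  M2 to L: 20 × £3 = £60
  M2 to N: 11 × £5 = £55
  M3 to K: 8 × £8 = £64
Total cost = £1127.
M2 ships 67 of its 82, leaving 15.

15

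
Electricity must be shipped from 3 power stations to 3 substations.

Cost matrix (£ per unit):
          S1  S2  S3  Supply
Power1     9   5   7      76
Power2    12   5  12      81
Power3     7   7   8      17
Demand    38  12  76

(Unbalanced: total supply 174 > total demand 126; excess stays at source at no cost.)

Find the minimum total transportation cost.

A cheapest plan:
  Power1 to S3: 76 × £7 = £532
  Power2 to S1: 21 × £12 = £252
  Power2 to S2: 12 × £5 = £60
  Power3 to S1: 17 × £7 = £119
Total = 532 + 252 + 60 + 119 = £963.
(Supply check: Power1 ships 76; Power2 ships 33; Power3 ships 17.)

963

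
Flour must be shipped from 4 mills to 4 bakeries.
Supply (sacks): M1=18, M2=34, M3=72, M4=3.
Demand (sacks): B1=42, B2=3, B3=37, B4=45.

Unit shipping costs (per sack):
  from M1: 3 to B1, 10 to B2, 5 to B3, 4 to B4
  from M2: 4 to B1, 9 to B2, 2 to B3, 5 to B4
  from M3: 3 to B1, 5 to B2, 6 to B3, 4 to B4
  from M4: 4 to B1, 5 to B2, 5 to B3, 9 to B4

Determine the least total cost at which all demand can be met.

404

Optimal allocation:
  M1 to B4: 18 × 4 = 72
  M2 to B3: 34 × 2 = 68
  M3 to B1: 42 × 3 = 126
  M3 to B2: 3 × 5 = 15
  M3 to B4: 27 × 4 = 108
  M4 to B3: 3 × 5 = 15
Total = 72 + 68 + 126 + 15 + 108 + 15 = 404.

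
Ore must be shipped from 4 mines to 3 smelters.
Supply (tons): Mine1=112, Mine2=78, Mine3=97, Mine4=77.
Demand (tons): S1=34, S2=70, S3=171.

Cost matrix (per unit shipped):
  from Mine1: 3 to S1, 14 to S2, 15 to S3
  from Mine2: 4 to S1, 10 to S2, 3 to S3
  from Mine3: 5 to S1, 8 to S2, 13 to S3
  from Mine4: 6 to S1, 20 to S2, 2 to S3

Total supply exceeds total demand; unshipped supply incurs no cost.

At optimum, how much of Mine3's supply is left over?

11

Minimum-cost shipments:
  Mine1→S1: 34 × 3 = 102
  Mine2→S3: 78 × 3 = 234
  Mine3→S2: 70 × 8 = 560
  Mine3→S3: 16 × 13 = 208
  Mine4→S3: 77 × 2 = 154
Total cost = 1258.
Mine3 ships 86 of its 97, leaving 11.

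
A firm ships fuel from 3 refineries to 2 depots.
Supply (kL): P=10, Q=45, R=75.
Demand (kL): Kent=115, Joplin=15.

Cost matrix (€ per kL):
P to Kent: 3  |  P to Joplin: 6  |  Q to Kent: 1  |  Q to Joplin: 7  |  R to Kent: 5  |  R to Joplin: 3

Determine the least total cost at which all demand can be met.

420

An optimal shipping plan:
  P to Kent: 10 × €3 = €30
  Q to Kent: 45 × €1 = €45
  R to Kent: 60 × €5 = €300
  R to Joplin: 15 × €3 = €45
Total = 30 + 45 + 300 + 45 = €420.
(Supply check: P ships 10; Q ships 45; R ships 75.)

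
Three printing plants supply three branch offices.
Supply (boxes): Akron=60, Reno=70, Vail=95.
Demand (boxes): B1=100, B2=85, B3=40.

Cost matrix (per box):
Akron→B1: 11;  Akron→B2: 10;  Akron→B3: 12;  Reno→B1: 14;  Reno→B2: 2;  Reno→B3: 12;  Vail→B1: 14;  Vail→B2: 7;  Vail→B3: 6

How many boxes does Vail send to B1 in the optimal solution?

Solving gives:
  Akron–B1: 60 × 11 = 660
  Reno–B2: 70 × 2 = 140
  Vail–B1: 40 × 14 = 560
  Vail–B2: 15 × 7 = 105
  Vail–B3: 40 × 6 = 240
Total cost = 1705.
So Vail→B1 carries 40 boxes.

40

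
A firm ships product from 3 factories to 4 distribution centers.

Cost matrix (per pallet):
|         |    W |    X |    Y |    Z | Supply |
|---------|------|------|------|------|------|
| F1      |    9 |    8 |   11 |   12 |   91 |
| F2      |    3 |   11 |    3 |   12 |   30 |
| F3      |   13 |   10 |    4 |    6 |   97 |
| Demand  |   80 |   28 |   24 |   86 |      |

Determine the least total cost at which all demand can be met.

1441

A cheapest plan:
  F1→W: 63 pallets
  F1→X: 28 pallets
  F2→W: 17 pallets
  F2→Y: 13 pallets
  F3→Y: 11 pallets
  F3→Z: 86 pallets
Total cost = 1441.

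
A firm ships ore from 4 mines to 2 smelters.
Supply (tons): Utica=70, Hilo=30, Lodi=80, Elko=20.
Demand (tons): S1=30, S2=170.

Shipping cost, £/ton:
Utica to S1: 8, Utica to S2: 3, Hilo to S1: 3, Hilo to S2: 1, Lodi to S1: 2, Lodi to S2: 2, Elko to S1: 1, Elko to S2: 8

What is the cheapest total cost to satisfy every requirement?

420

Optimal allocation:
  Utica–S2: 70 × £3 = £210
  Hilo–S2: 30 × £1 = £30
  Lodi–S1: 10 × £2 = £20
  Lodi–S2: 70 × £2 = £140
  Elko–S1: 20 × £1 = £20
Total = 210 + 30 + 20 + 140 + 20 = £420.
(Supply check: Utica ships 70; Hilo ships 30; Lodi ships 80; Elko ships 20.)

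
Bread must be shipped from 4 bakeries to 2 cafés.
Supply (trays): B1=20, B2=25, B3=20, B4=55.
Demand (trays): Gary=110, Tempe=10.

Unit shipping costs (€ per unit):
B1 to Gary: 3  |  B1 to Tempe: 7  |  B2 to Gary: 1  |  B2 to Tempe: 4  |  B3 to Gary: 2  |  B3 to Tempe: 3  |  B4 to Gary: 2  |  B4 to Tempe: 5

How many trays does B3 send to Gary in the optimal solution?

10

The minimum-cost plan:
  B1–Gary: 20 trays
  B2–Gary: 25 trays
  B3–Gary: 10 trays
  B3–Tempe: 10 trays
  B4–Gary: 55 trays
Total cost = €245.
So B3→Gary carries 10 trays.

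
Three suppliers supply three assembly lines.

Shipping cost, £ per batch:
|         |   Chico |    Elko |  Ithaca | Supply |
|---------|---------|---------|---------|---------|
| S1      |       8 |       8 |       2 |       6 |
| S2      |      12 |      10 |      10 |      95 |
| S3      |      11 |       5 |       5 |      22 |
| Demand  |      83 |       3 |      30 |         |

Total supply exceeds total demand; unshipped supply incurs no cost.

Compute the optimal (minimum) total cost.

1168

An optimal shipping plan:
  S1–Ithaca: 6 batches
  S2–Chico: 83 batches
  S2–Elko: 3 batches
  S2–Ithaca: 2 batches
  S3–Ithaca: 22 batches
Total cost = £1168.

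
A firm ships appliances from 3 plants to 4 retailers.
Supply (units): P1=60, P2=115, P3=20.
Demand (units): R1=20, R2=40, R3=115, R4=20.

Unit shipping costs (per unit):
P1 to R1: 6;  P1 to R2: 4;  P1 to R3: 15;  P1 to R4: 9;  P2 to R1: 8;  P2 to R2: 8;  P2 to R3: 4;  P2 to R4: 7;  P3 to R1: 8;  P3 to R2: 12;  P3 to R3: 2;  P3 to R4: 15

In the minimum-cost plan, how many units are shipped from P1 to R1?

20

Optimal shipments:
  P1–R1: 20 × 6 = 120
  P1–R2: 40 × 4 = 160
  P2–R3: 95 × 4 = 380
  P2–R4: 20 × 7 = 140
  P3–R3: 20 × 2 = 40
Total cost = 840.
So P1→R1 carries 20 units.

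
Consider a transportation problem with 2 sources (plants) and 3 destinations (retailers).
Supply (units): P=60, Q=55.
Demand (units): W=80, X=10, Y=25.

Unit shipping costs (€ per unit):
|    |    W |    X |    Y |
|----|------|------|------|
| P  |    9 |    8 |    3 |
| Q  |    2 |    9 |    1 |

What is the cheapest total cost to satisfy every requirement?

An optimal shipping plan:
  P to W: 25 × €9 = €225
  P to X: 10 × €8 = €80
  P to Y: 25 × €3 = €75
  Q to W: 55 × €2 = €110
Total = 225 + 80 + 75 + 110 = €490.
(Supply check: P ships 60; Q ships 55.)

490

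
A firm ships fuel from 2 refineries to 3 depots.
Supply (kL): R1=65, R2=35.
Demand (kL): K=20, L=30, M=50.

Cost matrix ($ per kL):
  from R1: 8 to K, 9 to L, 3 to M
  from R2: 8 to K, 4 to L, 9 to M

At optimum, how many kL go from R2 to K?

5

The minimum-cost plan:
  R1 to K: 15 × $8 = $120
  R1 to M: 50 × $3 = $150
  R2 to K: 5 × $8 = $40
  R2 to L: 30 × $4 = $120
Total cost = $430.
So R2→K carries 5 kL.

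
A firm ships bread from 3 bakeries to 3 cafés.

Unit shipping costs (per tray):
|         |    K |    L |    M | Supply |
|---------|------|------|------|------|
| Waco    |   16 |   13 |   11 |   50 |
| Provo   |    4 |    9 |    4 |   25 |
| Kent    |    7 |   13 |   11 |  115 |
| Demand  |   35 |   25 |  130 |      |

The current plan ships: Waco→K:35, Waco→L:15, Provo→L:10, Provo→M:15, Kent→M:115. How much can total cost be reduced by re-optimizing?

Current plan cost = 35·16 + 15·13 + 10·9 + 15·4 + 115·11 = 2170.
Optimal plan:
  Waco→M: 50 × 11 = 550
  Provo→M: 25 × 4 = 100
  Kent→K: 35 × 7 = 245
  Kent→L: 25 × 13 = 325
  Kent→M: 55 × 11 = 605
Optimal cost = 1825.
Saving = 2170 − 1825 = 345.

345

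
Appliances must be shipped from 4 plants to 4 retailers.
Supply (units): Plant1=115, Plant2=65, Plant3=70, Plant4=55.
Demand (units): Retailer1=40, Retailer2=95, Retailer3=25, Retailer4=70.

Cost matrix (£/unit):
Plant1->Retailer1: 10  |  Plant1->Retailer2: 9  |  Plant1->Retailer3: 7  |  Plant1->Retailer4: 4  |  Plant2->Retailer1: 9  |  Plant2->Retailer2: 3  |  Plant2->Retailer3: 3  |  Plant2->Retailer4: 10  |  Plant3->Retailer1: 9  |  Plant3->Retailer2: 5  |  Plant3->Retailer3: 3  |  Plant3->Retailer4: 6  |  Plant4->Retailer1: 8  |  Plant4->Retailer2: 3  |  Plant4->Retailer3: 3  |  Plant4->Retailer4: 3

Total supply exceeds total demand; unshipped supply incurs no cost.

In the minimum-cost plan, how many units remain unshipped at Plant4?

0

Minimum-cost shipments:
  Plant1–Retailer4: 70 × £4 = £280
  Plant2–Retailer2: 65 × £3 = £195
  Plant3–Retailer1: 15 × £9 = £135
  Plant3–Retailer3: 25 × £3 = £75
  Plant4–Retailer1: 25 × £8 = £200
  Plant4–Retailer2: 30 × £3 = £90
Total cost = £975.
Plant4 ships 55 of its 55, leaving 0.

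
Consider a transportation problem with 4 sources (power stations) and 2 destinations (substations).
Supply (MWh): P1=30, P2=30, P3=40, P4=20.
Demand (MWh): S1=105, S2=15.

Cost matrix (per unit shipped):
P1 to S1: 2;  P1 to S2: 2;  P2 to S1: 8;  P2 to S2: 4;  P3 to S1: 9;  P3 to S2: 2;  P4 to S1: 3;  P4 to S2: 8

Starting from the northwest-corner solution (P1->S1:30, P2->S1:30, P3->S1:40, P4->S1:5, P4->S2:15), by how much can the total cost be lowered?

180

Current plan cost = 30·2 + 30·8 + 40·9 + 5·3 + 15·8 = 795.
Optimal plan:
  P1->S1: 30 MWh
  P2->S1: 30 MWh
  P3->S1: 25 MWh
  P3->S2: 15 MWh
  P4->S1: 20 MWh
Optimal cost = 615.
Saving = 795 − 615 = 180.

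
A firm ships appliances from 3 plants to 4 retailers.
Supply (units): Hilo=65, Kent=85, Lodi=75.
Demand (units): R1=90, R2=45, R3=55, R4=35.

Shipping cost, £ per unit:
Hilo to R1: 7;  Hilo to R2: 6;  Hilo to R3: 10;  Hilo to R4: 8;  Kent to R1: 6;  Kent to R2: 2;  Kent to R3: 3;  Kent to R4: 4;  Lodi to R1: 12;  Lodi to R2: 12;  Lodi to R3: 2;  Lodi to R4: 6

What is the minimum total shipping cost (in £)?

985

Optimal allocation:
  Hilo to R1: 65 × £7 = £455
  Kent to R1: 25 × £6 = £150
  Kent to R2: 45 × £2 = £90
  Kent to R4: 15 × £4 = £60
  Lodi to R3: 55 × £2 = £110
  Lodi to R4: 20 × £6 = £120
Total = 455 + 150 + 90 + 60 + 110 + 120 = £985.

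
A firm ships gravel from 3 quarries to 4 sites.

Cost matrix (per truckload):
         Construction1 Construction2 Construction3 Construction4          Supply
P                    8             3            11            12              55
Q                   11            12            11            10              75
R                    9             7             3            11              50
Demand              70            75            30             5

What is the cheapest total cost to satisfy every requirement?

An optimal shipping plan:
  P→Construction2: 55 × 3 = 165
  Q→Construction1: 70 × 11 = 770
  Q→Construction4: 5 × 10 = 50
  R→Construction2: 20 × 7 = 140
  R→Construction3: 30 × 3 = 90
Total = 165 + 770 + 50 + 140 + 90 = 1215.
(Supply check: P ships 55; Q ships 75; R ships 50.)

1215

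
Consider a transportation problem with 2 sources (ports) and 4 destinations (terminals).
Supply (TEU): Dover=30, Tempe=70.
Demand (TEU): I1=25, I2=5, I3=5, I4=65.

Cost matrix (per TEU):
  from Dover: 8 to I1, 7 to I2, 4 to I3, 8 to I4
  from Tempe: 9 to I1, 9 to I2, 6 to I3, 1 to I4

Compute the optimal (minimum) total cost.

An optimal shipping plan:
  Dover–I1: 20 × 8 = 160
  Dover–I2: 5 × 7 = 35
  Dover–I3: 5 × 4 = 20
  Tempe–I1: 5 × 9 = 45
  Tempe–I4: 65 × 1 = 65
Total = 160 + 35 + 20 + 45 + 65 = 325.

325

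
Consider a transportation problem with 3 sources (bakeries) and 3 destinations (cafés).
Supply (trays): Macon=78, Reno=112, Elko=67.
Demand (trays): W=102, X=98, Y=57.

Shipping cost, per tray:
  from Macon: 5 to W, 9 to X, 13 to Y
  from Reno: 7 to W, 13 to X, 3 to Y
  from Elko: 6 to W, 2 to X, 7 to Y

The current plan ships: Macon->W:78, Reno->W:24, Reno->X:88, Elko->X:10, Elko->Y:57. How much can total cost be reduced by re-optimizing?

917

Current plan cost = 78·5 + 24·7 + 88·13 + 10·2 + 57·7 = 2121.
Optimal plan:
  Macon->W: 47 × 5 = 235
  Macon->X: 31 × 9 = 279
  Reno->W: 55 × 7 = 385
  Reno->Y: 57 × 3 = 171
  Elko->X: 67 × 2 = 134
Optimal cost = 1204.
Saving = 2121 − 1204 = 917.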